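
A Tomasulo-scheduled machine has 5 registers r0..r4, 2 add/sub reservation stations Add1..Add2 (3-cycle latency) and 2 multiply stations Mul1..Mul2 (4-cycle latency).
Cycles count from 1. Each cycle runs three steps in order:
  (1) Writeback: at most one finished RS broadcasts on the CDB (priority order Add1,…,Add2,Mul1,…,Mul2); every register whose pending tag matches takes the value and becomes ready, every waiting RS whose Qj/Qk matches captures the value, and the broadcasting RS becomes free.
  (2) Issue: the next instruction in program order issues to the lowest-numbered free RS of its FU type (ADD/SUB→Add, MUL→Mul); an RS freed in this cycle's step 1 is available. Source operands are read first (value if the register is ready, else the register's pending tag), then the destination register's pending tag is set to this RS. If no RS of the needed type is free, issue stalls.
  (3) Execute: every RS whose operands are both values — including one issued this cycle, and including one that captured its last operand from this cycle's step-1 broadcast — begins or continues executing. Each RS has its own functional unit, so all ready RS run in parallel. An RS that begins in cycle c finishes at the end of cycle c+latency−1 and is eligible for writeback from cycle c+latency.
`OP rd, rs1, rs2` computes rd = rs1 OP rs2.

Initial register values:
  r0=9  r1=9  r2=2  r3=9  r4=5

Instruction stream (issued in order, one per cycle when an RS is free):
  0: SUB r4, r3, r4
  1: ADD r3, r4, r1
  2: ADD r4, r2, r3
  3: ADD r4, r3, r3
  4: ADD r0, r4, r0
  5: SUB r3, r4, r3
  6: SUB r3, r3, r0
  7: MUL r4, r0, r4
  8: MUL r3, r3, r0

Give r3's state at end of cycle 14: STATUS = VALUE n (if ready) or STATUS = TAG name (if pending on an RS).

  c1: issue SUB r4<-Add1  regs: r0:9,r1:9,r2:2,r3:9,r4:Add1
  c2: issue ADD r3<-Add2  regs: r0:9,r1:9,r2:2,r3:Add2,r4:Add1
  c3: stall  regs: r0:9,r1:9,r2:2,r3:Add2,r4:Add1
  c4: CDB Add1=4; issue ADD r4<-Add1  regs: r0:9,r1:9,r2:2,r3:Add2,r4:Add1
  c5: stall  regs: r0:9,r1:9,r2:2,r3:Add2,r4:Add1
  c6: stall  regs: r0:9,r1:9,r2:2,r3:Add2,r4:Add1
  c7: CDB Add2=13; issue ADD r4<-Add2  regs: r0:9,r1:9,r2:2,r3:13,r4:Add2
  c8: stall  regs: r0:9,r1:9,r2:2,r3:13,r4:Add2
  c9: stall  regs: r0:9,r1:9,r2:2,r3:13,r4:Add2
  c10: CDB Add1=15; issue ADD r0<-Add1  regs: r0:Add1,r1:9,r2:2,r3:13,r4:Add2
  c11: CDB Add2=26; issue SUB r3<-Add2  regs: r0:Add1,r1:9,r2:2,r3:Add2,r4:26
  c12: stall  regs: r0:Add1,r1:9,r2:2,r3:Add2,r4:26
  c13: stall  regs: r0:Add1,r1:9,r2:2,r3:Add2,r4:26
  c14: CDB Add1=35; issue SUB r3<-Add1  regs: r0:35,r1:9,r2:2,r3:Add1,r4:26

STATUS = TAG Add1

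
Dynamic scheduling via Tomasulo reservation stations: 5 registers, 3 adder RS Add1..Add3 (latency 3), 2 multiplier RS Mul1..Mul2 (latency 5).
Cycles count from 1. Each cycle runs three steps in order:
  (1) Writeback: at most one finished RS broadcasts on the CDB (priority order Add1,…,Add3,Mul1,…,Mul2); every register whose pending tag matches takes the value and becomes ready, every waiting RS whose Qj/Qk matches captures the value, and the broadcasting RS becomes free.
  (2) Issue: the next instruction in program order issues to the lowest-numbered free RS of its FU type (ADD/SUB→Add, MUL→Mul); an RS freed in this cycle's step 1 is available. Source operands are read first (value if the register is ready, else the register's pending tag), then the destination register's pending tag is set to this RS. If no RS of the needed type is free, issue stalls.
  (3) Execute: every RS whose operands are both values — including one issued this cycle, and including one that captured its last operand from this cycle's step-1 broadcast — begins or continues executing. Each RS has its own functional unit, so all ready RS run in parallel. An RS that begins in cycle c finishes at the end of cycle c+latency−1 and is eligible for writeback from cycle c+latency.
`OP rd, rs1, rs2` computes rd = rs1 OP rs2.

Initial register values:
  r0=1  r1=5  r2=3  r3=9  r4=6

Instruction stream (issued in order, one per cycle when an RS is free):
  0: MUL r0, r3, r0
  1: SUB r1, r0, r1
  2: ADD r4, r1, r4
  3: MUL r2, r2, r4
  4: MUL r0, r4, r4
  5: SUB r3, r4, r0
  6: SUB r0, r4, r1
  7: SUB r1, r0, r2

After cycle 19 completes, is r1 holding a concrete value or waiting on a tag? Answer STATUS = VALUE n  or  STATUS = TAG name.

STATUS = TAG Add2

  c1: issue MUL r0<-Mul1  regs: r0:Mul1,r1:5,r2:3,r3:9,r4:6
  c2: issue SUB r1<-Add1  regs: r0:Mul1,r1:Add1,r2:3,r3:9,r4:6
  c3: issue ADD r4<-Add2  regs: r0:Mul1,r1:Add1,r2:3,r3:9,r4:Add2
  c4: issue MUL r2<-Mul2  regs: r0:Mul1,r1:Add1,r2:Mul2,r3:9,r4:Add2
  c5: stall  regs: r0:Mul1,r1:Add1,r2:Mul2,r3:9,r4:Add2
  c6: CDB Mul1=9; issue MUL r0<-Mul1  regs: r0:Mul1,r1:Add1,r2:Mul2,r3:9,r4:Add2
  c7: issue SUB r3<-Add3  regs: r0:Mul1,r1:Add1,r2:Mul2,r3:Add3,r4:Add2
  c8: stall  regs: r0:Mul1,r1:Add1,r2:Mul2,r3:Add3,r4:Add2
  c9: CDB Add1=4; issue SUB r0<-Add1  regs: r0:Add1,r1:4,r2:Mul2,r3:Add3,r4:Add2
  c10: stall  regs: r0:Add1,r1:4,r2:Mul2,r3:Add3,r4:Add2
  c11: stall  regs: r0:Add1,r1:4,r2:Mul2,r3:Add3,r4:Add2
  c12: CDB Add2=10; issue SUB r1<-Add2  regs: r0:Add1,r1:Add2,r2:Mul2,r3:Add3,r4:10
  c13: -  regs: r0:Add1,r1:Add2,r2:Mul2,r3:Add3,r4:10
  c14: -  regs: r0:Add1,r1:Add2,r2:Mul2,r3:Add3,r4:10
  c15: CDB Add1=6  regs: r0:6,r1:Add2,r2:Mul2,r3:Add3,r4:10
  c16: -  regs: r0:6,r1:Add2,r2:Mul2,r3:Add3,r4:10
  c17: CDB Mul1=100  regs: r0:6,r1:Add2,r2:Mul2,r3:Add3,r4:10
  c18: CDB Mul2=30  regs: r0:6,r1:Add2,r2:30,r3:Add3,r4:10
  c19: -  regs: r0:6,r1:Add2,r2:30,r3:Add3,r4:10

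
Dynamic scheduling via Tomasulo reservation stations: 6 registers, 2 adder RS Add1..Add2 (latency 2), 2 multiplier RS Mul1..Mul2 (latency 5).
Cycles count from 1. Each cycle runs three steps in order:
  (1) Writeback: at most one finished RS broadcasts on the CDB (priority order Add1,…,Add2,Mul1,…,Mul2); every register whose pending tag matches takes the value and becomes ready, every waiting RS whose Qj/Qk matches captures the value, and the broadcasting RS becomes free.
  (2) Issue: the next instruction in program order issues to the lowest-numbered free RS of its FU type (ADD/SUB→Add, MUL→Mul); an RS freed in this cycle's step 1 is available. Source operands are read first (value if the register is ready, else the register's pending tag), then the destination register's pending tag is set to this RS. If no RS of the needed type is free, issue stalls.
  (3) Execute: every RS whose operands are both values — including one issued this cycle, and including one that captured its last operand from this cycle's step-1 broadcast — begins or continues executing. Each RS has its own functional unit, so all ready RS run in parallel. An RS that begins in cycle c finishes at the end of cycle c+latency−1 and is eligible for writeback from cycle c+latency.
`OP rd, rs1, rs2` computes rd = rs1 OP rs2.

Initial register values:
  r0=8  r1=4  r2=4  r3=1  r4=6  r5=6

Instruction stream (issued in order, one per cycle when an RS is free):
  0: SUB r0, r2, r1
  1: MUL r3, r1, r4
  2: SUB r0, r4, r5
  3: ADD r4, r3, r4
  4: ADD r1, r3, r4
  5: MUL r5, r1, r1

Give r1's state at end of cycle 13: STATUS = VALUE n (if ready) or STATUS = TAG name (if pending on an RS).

STATUS = VALUE 54

c1: issue SUB r0<-Add1 | r0:Add1,r1:4,r2:4,r3:1,r4:6,r5:6
c2: issue MUL r3<-Mul1 | r0:Add1,r1:4,r2:4,r3:Mul1,r4:6,r5:6
c3: CDB Add1=0; issue SUB r0<-Add1 | r0:Add1,r1:4,r2:4,r3:Mul1,r4:6,r5:6
c4: issue ADD r4<-Add2 | r0:Add1,r1:4,r2:4,r3:Mul1,r4:Add2,r5:6
c5: CDB Add1=0; issue ADD r1<-Add1 | r0:0,r1:Add1,r2:4,r3:Mul1,r4:Add2,r5:6
c6: issue MUL r5<-Mul2 | r0:0,r1:Add1,r2:4,r3:Mul1,r4:Add2,r5:Mul2
c7: CDB Mul1=24 | r0:0,r1:Add1,r2:4,r3:24,r4:Add2,r5:Mul2
c8: - | r0:0,r1:Add1,r2:4,r3:24,r4:Add2,r5:Mul2
c9: CDB Add2=30 | r0:0,r1:Add1,r2:4,r3:24,r4:30,r5:Mul2
c10: - | r0:0,r1:Add1,r2:4,r3:24,r4:30,r5:Mul2
c11: CDB Add1=54 | r0:0,r1:54,r2:4,r3:24,r4:30,r5:Mul2
c12: - | r0:0,r1:54,r2:4,r3:24,r4:30,r5:Mul2
c13: - | r0:0,r1:54,r2:4,r3:24,r4:30,r5:Mul2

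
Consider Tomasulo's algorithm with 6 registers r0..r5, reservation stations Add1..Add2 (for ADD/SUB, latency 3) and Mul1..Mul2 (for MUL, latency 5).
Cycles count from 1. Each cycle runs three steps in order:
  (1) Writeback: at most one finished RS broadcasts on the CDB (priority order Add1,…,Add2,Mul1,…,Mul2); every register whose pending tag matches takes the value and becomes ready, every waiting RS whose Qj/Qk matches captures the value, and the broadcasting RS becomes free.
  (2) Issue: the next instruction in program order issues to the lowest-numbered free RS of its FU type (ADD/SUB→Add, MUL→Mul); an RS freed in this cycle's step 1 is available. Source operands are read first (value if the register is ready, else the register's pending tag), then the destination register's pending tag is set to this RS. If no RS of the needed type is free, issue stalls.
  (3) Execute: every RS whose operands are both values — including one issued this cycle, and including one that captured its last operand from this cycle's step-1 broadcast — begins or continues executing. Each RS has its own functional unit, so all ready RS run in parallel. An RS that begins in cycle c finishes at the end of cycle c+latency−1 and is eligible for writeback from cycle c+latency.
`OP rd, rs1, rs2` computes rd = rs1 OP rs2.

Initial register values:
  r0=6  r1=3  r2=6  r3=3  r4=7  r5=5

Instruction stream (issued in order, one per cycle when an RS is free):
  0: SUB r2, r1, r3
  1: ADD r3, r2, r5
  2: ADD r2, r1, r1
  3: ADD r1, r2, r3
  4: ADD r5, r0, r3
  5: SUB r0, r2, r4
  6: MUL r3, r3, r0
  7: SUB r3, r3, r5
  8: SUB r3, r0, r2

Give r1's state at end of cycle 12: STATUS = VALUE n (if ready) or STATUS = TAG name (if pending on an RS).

STATUS = VALUE 11

  c1: issue SUB r2<-Add1  regs: r0:6,r1:3,r2:Add1,r3:3,r4:7,r5:5
  c2: issue ADD r3<-Add2  regs: r0:6,r1:3,r2:Add1,r3:Add2,r4:7,r5:5
  c3: stall  regs: r0:6,r1:3,r2:Add1,r3:Add2,r4:7,r5:5
  c4: CDB Add1=0; issue ADD r2<-Add1  regs: r0:6,r1:3,r2:Add1,r3:Add2,r4:7,r5:5
  c5: stall  regs: r0:6,r1:3,r2:Add1,r3:Add2,r4:7,r5:5
  c6: stall  regs: r0:6,r1:3,r2:Add1,r3:Add2,r4:7,r5:5
  c7: CDB Add1=6; issue ADD r1<-Add1  regs: r0:6,r1:Add1,r2:6,r3:Add2,r4:7,r5:5
  c8: CDB Add2=5; issue ADD r5<-Add2  regs: r0:6,r1:Add1,r2:6,r3:5,r4:7,r5:Add2
  c9: stall  regs: r0:6,r1:Add1,r2:6,r3:5,r4:7,r5:Add2
  c10: stall  regs: r0:6,r1:Add1,r2:6,r3:5,r4:7,r5:Add2
  c11: CDB Add1=11; issue SUB r0<-Add1  regs: r0:Add1,r1:11,r2:6,r3:5,r4:7,r5:Add2
  c12: CDB Add2=11; issue MUL r3<-Mul1  regs: r0:Add1,r1:11,r2:6,r3:Mul1,r4:7,r5:11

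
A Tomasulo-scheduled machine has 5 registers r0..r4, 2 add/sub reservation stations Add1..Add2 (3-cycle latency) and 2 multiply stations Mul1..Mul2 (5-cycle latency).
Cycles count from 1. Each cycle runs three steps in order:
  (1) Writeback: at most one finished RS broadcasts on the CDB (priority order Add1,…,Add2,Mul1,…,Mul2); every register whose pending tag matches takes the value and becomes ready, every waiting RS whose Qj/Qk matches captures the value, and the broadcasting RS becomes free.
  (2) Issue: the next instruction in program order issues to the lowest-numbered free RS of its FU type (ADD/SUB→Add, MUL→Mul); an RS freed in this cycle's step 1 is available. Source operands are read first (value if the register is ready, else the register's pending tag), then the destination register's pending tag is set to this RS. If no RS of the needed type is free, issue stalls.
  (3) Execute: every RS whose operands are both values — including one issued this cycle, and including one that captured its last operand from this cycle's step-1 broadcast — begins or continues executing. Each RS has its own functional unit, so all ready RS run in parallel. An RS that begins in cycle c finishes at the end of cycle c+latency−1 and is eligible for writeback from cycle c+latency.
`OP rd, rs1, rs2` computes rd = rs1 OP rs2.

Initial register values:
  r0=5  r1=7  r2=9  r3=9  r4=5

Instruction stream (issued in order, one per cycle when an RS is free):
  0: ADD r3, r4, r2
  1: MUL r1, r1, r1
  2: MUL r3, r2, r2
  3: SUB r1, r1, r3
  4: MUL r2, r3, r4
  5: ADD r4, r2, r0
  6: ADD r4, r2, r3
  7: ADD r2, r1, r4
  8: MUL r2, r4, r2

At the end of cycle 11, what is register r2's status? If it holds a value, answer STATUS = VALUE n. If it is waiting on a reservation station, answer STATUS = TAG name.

  c1: issue ADD r3<-Add1  regs: r0:5,r1:7,r2:9,r3:Add1,r4:5
  c2: issue MUL r1<-Mul1  regs: r0:5,r1:Mul1,r2:9,r3:Add1,r4:5
  c3: issue MUL r3<-Mul2  regs: r0:5,r1:Mul1,r2:9,r3:Mul2,r4:5
  c4: CDB Add1=14; issue SUB r1<-Add1  regs: r0:5,r1:Add1,r2:9,r3:Mul2,r4:5
  c5: stall  regs: r0:5,r1:Add1,r2:9,r3:Mul2,r4:5
  c6: stall  regs: r0:5,r1:Add1,r2:9,r3:Mul2,r4:5
  c7: CDB Mul1=49; issue MUL r2<-Mul1  regs: r0:5,r1:Add1,r2:Mul1,r3:Mul2,r4:5
  c8: CDB Mul2=81; issue ADD r4<-Add2  regs: r0:5,r1:Add1,r2:Mul1,r3:81,r4:Add2
  c9: stall  regs: r0:5,r1:Add1,r2:Mul1,r3:81,r4:Add2
  c10: stall  regs: r0:5,r1:Add1,r2:Mul1,r3:81,r4:Add2
  c11: CDB Add1=-32; issue ADD r4<-Add1  regs: r0:5,r1:-32,r2:Mul1,r3:81,r4:Add1

STATUS = TAG Mul1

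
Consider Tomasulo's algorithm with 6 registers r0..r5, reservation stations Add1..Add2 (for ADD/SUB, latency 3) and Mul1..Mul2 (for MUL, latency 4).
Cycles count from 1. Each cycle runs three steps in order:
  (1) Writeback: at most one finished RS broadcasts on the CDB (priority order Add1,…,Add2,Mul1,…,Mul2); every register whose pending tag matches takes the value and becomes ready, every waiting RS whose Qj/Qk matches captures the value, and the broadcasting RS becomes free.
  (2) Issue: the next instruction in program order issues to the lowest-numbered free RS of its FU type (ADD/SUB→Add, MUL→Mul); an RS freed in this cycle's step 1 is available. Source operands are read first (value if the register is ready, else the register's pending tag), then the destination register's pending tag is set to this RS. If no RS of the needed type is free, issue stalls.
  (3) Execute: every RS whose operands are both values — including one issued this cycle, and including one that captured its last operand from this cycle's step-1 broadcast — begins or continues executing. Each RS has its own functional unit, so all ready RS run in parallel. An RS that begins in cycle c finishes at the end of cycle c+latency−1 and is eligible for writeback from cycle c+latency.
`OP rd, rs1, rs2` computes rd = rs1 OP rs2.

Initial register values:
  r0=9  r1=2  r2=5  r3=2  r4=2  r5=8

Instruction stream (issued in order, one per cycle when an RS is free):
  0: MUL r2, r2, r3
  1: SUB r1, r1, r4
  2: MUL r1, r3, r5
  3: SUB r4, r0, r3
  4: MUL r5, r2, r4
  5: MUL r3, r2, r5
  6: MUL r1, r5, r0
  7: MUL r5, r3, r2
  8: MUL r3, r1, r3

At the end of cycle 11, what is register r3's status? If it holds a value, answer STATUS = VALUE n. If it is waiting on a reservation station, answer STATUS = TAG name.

STATUS = TAG Mul2

  c1: issue MUL r2<-Mul1  regs: r0:9,r1:2,r2:Mul1,r3:2,r4:2,r5:8
  c2: issue SUB r1<-Add1  regs: r0:9,r1:Add1,r2:Mul1,r3:2,r4:2,r5:8
  c3: issue MUL r1<-Mul2  regs: r0:9,r1:Mul2,r2:Mul1,r3:2,r4:2,r5:8
  c4: issue SUB r4<-Add2  regs: r0:9,r1:Mul2,r2:Mul1,r3:2,r4:Add2,r5:8
  c5: CDB Add1=0; stall  regs: r0:9,r1:Mul2,r2:Mul1,r3:2,r4:Add2,r5:8
  c6: CDB Mul1=10; issue MUL r5<-Mul1  regs: r0:9,r1:Mul2,r2:10,r3:2,r4:Add2,r5:Mul1
  c7: CDB Add2=7; stall  regs: r0:9,r1:Mul2,r2:10,r3:2,r4:7,r5:Mul1
  c8: CDB Mul2=16; issue MUL r3<-Mul2  regs: r0:9,r1:16,r2:10,r3:Mul2,r4:7,r5:Mul1
  c9: stall  regs: r0:9,r1:16,r2:10,r3:Mul2,r4:7,r5:Mul1
  c10: stall  regs: r0:9,r1:16,r2:10,r3:Mul2,r4:7,r5:Mul1
  c11: CDB Mul1=70; issue MUL r1<-Mul1  regs: r0:9,r1:Mul1,r2:10,r3:Mul2,r4:7,r5:70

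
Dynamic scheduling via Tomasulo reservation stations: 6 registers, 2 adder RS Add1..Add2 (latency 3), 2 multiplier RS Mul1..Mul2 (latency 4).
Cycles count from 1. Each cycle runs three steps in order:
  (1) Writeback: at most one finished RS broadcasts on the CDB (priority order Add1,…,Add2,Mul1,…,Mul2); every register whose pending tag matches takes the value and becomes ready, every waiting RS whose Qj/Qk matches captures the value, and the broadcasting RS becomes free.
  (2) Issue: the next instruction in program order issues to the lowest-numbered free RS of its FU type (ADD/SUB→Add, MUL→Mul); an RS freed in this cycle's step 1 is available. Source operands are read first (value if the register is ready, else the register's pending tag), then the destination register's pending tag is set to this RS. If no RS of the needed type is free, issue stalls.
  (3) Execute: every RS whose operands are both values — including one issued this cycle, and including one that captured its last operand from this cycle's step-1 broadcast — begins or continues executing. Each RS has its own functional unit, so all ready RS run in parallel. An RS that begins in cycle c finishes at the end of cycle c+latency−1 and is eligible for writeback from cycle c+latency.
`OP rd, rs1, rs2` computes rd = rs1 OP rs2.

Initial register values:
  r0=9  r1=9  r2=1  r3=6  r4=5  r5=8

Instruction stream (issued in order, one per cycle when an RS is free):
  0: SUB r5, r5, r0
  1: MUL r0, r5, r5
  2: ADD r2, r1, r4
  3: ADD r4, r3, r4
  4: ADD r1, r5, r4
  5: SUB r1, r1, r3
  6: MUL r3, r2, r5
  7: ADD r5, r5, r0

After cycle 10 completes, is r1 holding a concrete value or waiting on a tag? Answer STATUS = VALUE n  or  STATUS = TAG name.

STATUS = TAG Add1

  c1: issue SUB r5<-Add1  regs: r0:9,r1:9,r2:1,r3:6,r4:5,r5:Add1
  c2: issue MUL r0<-Mul1  regs: r0:Mul1,r1:9,r2:1,r3:6,r4:5,r5:Add1
  c3: issue ADD r2<-Add2  regs: r0:Mul1,r1:9,r2:Add2,r3:6,r4:5,r5:Add1
  c4: CDB Add1=-1; issue ADD r4<-Add1  regs: r0:Mul1,r1:9,r2:Add2,r3:6,r4:Add1,r5:-1
  c5: stall  regs: r0:Mul1,r1:9,r2:Add2,r3:6,r4:Add1,r5:-1
  c6: CDB Add2=14; issue ADD r1<-Add2  regs: r0:Mul1,r1:Add2,r2:14,r3:6,r4:Add1,r5:-1
  c7: CDB Add1=11; issue SUB r1<-Add1  regs: r0:Mul1,r1:Add1,r2:14,r3:6,r4:11,r5:-1
  c8: CDB Mul1=1; issue MUL r3<-Mul1  regs: r0:1,r1:Add1,r2:14,r3:Mul1,r4:11,r5:-1
  c9: stall  regs: r0:1,r1:Add1,r2:14,r3:Mul1,r4:11,r5:-1
  c10: CDB Add2=10; issue ADD r5<-Add2  regs: r0:1,r1:Add1,r2:14,r3:Mul1,r4:11,r5:Add2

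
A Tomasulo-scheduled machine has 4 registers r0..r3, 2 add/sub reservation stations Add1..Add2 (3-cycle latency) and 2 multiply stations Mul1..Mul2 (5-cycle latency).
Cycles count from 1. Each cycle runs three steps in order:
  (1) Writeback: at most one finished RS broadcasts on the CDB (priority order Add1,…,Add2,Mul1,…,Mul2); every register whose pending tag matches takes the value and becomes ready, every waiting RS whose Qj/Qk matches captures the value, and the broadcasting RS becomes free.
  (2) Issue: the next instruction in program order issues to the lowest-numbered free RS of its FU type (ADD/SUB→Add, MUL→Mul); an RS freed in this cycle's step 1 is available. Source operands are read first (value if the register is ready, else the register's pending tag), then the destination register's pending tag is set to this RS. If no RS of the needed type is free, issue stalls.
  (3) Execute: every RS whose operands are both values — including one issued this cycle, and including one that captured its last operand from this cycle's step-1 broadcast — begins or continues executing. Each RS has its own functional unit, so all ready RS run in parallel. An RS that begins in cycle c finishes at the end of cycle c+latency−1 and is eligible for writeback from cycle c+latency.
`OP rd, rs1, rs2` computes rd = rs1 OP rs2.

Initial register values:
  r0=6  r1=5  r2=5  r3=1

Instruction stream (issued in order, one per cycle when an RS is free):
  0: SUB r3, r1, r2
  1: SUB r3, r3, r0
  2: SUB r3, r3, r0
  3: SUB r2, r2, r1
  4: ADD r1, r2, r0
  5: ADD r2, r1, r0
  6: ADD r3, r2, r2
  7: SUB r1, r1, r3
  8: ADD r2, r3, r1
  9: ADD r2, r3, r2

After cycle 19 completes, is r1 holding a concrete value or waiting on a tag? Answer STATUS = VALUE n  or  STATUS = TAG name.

STATUS = TAG Add2

c1: issue SUB r3<-Add1 | r0:6,r1:5,r2:5,r3:Add1
c2: issue SUB r3<-Add2 | r0:6,r1:5,r2:5,r3:Add2
c3: stall | r0:6,r1:5,r2:5,r3:Add2
c4: CDB Add1=0; issue SUB r3<-Add1 | r0:6,r1:5,r2:5,r3:Add1
c5: stall | r0:6,r1:5,r2:5,r3:Add1
c6: stall | r0:6,r1:5,r2:5,r3:Add1
c7: CDB Add2=-6; issue SUB r2<-Add2 | r0:6,r1:5,r2:Add2,r3:Add1
c8: stall | r0:6,r1:5,r2:Add2,r3:Add1
c9: stall | r0:6,r1:5,r2:Add2,r3:Add1
c10: CDB Add1=-12; issue ADD r1<-Add1 | r0:6,r1:Add1,r2:Add2,r3:-12
c11: CDB Add2=0; issue ADD r2<-Add2 | r0:6,r1:Add1,r2:Add2,r3:-12
c12: stall | r0:6,r1:Add1,r2:Add2,r3:-12
c13: stall | r0:6,r1:Add1,r2:Add2,r3:-12
c14: CDB Add1=6; issue ADD r3<-Add1 | r0:6,r1:6,r2:Add2,r3:Add1
c15: stall | r0:6,r1:6,r2:Add2,r3:Add1
c16: stall | r0:6,r1:6,r2:Add2,r3:Add1
c17: CDB Add2=12; issue SUB r1<-Add2 | r0:6,r1:Add2,r2:12,r3:Add1
c18: stall | r0:6,r1:Add2,r2:12,r3:Add1
c19: stall | r0:6,r1:Add2,r2:12,r3:Add1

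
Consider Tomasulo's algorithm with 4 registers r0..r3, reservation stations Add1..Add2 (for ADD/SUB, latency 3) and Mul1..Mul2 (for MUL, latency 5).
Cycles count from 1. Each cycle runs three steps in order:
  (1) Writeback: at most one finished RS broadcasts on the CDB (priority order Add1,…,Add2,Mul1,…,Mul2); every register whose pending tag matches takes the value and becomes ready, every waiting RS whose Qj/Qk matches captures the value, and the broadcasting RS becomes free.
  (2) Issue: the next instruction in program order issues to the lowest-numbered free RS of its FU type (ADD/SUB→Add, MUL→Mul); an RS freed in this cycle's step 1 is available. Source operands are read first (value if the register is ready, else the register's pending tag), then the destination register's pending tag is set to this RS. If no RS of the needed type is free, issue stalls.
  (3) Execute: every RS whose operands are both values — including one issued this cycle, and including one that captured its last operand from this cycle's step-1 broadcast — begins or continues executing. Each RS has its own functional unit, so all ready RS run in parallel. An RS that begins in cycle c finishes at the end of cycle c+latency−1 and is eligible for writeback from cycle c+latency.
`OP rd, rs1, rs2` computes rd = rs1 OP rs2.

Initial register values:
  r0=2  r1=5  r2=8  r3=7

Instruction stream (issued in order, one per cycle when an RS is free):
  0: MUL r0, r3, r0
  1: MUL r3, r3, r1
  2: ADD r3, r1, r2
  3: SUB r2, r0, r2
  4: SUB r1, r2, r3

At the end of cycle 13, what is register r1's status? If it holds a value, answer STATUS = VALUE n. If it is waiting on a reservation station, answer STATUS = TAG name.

cycle 1: issue MUL r0<-Mul1 // r0:Mul1,r1:5,r2:8,r3:7
cycle 2: issue MUL r3<-Mul2 // r0:Mul1,r1:5,r2:8,r3:Mul2
cycle 3: issue ADD r3<-Add1 // r0:Mul1,r1:5,r2:8,r3:Add1
cycle 4: issue SUB r2<-Add2 // r0:Mul1,r1:5,r2:Add2,r3:Add1
cycle 5: stall // r0:Mul1,r1:5,r2:Add2,r3:Add1
cycle 6: CDB Add1=13; issue SUB r1<-Add1 // r0:Mul1,r1:Add1,r2:Add2,r3:13
cycle 7: CDB Mul1=14 // r0:14,r1:Add1,r2:Add2,r3:13
cycle 8: CDB Mul2=35 // r0:14,r1:Add1,r2:Add2,r3:13
cycle 9: - // r0:14,r1:Add1,r2:Add2,r3:13
cycle 10: CDB Add2=6 // r0:14,r1:Add1,r2:6,r3:13
cycle 11: - // r0:14,r1:Add1,r2:6,r3:13
cycle 12: - // r0:14,r1:Add1,r2:6,r3:13
cycle 13: CDB Add1=-7 // r0:14,r1:-7,r2:6,r3:13

STATUS = VALUE -7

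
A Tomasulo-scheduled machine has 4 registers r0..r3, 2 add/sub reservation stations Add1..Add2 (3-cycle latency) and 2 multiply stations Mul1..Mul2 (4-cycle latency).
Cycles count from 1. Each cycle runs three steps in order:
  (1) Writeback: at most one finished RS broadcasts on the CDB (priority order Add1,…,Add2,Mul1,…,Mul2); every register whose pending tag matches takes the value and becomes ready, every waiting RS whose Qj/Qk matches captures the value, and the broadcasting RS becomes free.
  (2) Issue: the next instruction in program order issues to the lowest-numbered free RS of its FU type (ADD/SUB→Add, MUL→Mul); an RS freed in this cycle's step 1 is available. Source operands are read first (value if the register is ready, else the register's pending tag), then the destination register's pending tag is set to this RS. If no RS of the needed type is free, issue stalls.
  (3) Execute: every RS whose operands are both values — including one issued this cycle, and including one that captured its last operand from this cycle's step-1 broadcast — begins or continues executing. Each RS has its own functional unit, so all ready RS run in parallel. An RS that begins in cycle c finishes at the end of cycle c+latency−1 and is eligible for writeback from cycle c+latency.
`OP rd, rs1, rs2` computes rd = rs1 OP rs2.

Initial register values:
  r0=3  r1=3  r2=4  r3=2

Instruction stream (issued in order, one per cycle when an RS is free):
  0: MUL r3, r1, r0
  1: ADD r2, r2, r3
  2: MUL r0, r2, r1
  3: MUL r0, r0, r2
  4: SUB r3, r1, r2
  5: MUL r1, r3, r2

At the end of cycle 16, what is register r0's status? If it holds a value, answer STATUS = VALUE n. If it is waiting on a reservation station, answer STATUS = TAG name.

STATUS = VALUE 507

c1: issue MUL r3<-Mul1 | r0:3,r1:3,r2:4,r3:Mul1
c2: issue ADD r2<-Add1 | r0:3,r1:3,r2:Add1,r3:Mul1
c3: issue MUL r0<-Mul2 | r0:Mul2,r1:3,r2:Add1,r3:Mul1
c4: stall | r0:Mul2,r1:3,r2:Add1,r3:Mul1
c5: CDB Mul1=9; issue MUL r0<-Mul1 | r0:Mul1,r1:3,r2:Add1,r3:9
c6: issue SUB r3<-Add2 | r0:Mul1,r1:3,r2:Add1,r3:Add2
c7: stall | r0:Mul1,r1:3,r2:Add1,r3:Add2
c8: CDB Add1=13; stall | r0:Mul1,r1:3,r2:13,r3:Add2
c9: stall | r0:Mul1,r1:3,r2:13,r3:Add2
c10: stall | r0:Mul1,r1:3,r2:13,r3:Add2
c11: CDB Add2=-10; stall | r0:Mul1,r1:3,r2:13,r3:-10
c12: CDB Mul2=39; issue MUL r1<-Mul2 | r0:Mul1,r1:Mul2,r2:13,r3:-10
c13: - | r0:Mul1,r1:Mul2,r2:13,r3:-10
c14: - | r0:Mul1,r1:Mul2,r2:13,r3:-10
c15: - | r0:Mul1,r1:Mul2,r2:13,r3:-10
c16: CDB Mul1=507 | r0:507,r1:Mul2,r2:13,r3:-10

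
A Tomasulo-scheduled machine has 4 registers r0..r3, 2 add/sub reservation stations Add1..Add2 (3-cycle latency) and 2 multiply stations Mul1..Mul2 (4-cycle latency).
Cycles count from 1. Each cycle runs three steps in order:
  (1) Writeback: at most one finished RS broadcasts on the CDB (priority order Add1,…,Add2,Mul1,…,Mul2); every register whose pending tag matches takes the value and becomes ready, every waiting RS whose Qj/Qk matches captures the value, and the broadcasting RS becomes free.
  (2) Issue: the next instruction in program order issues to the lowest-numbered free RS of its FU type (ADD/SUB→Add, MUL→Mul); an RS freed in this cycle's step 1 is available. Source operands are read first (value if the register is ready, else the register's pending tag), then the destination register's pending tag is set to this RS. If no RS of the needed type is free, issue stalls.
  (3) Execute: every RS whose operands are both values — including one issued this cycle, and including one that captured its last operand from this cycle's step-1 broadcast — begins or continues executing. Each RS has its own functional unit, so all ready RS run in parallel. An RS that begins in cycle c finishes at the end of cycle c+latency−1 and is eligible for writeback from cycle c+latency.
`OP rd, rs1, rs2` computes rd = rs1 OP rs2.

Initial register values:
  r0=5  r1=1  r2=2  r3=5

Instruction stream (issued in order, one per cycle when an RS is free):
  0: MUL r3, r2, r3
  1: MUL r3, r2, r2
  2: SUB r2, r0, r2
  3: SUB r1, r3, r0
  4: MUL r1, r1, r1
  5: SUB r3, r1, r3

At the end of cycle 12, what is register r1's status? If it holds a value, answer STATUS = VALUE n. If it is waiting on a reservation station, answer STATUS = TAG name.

cycle 1: issue MUL r3<-Mul1 // r0:5,r1:1,r2:2,r3:Mul1
cycle 2: issue MUL r3<-Mul2 // r0:5,r1:1,r2:2,r3:Mul2
cycle 3: issue SUB r2<-Add1 // r0:5,r1:1,r2:Add1,r3:Mul2
cycle 4: issue SUB r1<-Add2 // r0:5,r1:Add2,r2:Add1,r3:Mul2
cycle 5: CDB Mul1=10; issue MUL r1<-Mul1 // r0:5,r1:Mul1,r2:Add1,r3:Mul2
cycle 6: CDB Add1=3; issue SUB r3<-Add1 // r0:5,r1:Mul1,r2:3,r3:Add1
cycle 7: CDB Mul2=4 // r0:5,r1:Mul1,r2:3,r3:Add1
cycle 8: - // r0:5,r1:Mul1,r2:3,r3:Add1
cycle 9: - // r0:5,r1:Mul1,r2:3,r3:Add1
cycle 10: CDB Add2=-1 // r0:5,r1:Mul1,r2:3,r3:Add1
cycle 11: - // r0:5,r1:Mul1,r2:3,r3:Add1
cycle 12: - // r0:5,r1:Mul1,r2:3,r3:Add1

STATUS = TAG Mul1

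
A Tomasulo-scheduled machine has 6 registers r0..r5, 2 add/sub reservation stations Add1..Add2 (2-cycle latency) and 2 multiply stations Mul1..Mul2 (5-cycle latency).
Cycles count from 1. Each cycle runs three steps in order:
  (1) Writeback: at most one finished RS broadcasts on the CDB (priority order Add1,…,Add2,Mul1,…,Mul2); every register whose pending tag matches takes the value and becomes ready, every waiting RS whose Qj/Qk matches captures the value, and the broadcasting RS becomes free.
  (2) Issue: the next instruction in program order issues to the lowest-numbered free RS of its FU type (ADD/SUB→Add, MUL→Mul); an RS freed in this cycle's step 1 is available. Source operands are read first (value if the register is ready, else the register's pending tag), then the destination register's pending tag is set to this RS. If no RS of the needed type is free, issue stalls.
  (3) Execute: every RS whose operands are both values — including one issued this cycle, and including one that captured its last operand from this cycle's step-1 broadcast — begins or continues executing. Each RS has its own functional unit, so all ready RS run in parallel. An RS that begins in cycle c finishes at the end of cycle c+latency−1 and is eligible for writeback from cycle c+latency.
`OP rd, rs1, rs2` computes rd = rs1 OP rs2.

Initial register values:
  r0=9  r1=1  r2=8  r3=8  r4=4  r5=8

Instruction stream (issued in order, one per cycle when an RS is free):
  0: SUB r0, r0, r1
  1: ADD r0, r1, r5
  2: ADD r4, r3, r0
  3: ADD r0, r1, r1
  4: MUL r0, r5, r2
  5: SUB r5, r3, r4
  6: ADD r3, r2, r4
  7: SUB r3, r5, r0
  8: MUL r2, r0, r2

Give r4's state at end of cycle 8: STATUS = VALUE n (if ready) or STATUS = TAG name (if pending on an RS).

STATUS = VALUE 17

c1: issue SUB r0<-Add1 | r0:Add1,r1:1,r2:8,r3:8,r4:4,r5:8
c2: issue ADD r0<-Add2 | r0:Add2,r1:1,r2:8,r3:8,r4:4,r5:8
c3: CDB Add1=8; issue ADD r4<-Add1 | r0:Add2,r1:1,r2:8,r3:8,r4:Add1,r5:8
c4: CDB Add2=9; issue ADD r0<-Add2 | r0:Add2,r1:1,r2:8,r3:8,r4:Add1,r5:8
c5: issue MUL r0<-Mul1 | r0:Mul1,r1:1,r2:8,r3:8,r4:Add1,r5:8
c6: CDB Add1=17; issue SUB r5<-Add1 | r0:Mul1,r1:1,r2:8,r3:8,r4:17,r5:Add1
c7: CDB Add2=2; issue ADD r3<-Add2 | r0:Mul1,r1:1,r2:8,r3:Add2,r4:17,r5:Add1
c8: CDB Add1=-9; issue SUB r3<-Add1 | r0:Mul1,r1:1,r2:8,r3:Add1,r4:17,r5:-9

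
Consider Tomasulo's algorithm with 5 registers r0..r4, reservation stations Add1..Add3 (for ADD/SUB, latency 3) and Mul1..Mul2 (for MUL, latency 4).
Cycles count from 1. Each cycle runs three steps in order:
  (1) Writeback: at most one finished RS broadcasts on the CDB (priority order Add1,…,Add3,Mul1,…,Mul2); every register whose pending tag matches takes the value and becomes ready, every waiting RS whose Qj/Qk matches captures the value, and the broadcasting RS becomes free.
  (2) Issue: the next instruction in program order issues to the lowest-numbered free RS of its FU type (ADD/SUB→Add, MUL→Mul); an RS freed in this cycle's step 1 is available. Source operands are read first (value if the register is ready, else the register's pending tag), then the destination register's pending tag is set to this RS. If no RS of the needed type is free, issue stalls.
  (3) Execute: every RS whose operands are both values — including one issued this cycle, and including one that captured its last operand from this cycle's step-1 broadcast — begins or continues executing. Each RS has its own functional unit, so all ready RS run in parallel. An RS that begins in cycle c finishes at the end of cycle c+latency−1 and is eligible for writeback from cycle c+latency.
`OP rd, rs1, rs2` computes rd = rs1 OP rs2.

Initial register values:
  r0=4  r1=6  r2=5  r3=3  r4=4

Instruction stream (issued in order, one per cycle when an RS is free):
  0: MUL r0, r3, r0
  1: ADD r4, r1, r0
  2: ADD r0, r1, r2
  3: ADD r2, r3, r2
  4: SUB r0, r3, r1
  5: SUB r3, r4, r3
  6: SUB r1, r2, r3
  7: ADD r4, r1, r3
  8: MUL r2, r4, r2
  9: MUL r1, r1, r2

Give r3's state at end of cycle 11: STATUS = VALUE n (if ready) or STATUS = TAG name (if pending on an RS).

STATUS = VALUE 15

  c1: issue MUL r0<-Mul1  regs: r0:Mul1,r1:6,r2:5,r3:3,r4:4
  c2: issue ADD r4<-Add1  regs: r0:Mul1,r1:6,r2:5,r3:3,r4:Add1
  c3: issue ADD r0<-Add2  regs: r0:Add2,r1:6,r2:5,r3:3,r4:Add1
  c4: issue ADD r2<-Add3  regs: r0:Add2,r1:6,r2:Add3,r3:3,r4:Add1
  c5: CDB Mul1=12; stall  regs: r0:Add2,r1:6,r2:Add3,r3:3,r4:Add1
  c6: CDB Add2=11; issue SUB r0<-Add2  regs: r0:Add2,r1:6,r2:Add3,r3:3,r4:Add1
  c7: CDB Add3=8; issue SUB r3<-Add3  regs: r0:Add2,r1:6,r2:8,r3:Add3,r4:Add1
  c8: CDB Add1=18; issue SUB r1<-Add1  regs: r0:Add2,r1:Add1,r2:8,r3:Add3,r4:18
  c9: CDB Add2=-3; issue ADD r4<-Add2  regs: r0:-3,r1:Add1,r2:8,r3:Add3,r4:Add2
  c10: issue MUL r2<-Mul1  regs: r0:-3,r1:Add1,r2:Mul1,r3:Add3,r4:Add2
  c11: CDB Add3=15; issue MUL r1<-Mul2  regs: r0:-3,r1:Mul2,r2:Mul1,r3:15,r4:Add2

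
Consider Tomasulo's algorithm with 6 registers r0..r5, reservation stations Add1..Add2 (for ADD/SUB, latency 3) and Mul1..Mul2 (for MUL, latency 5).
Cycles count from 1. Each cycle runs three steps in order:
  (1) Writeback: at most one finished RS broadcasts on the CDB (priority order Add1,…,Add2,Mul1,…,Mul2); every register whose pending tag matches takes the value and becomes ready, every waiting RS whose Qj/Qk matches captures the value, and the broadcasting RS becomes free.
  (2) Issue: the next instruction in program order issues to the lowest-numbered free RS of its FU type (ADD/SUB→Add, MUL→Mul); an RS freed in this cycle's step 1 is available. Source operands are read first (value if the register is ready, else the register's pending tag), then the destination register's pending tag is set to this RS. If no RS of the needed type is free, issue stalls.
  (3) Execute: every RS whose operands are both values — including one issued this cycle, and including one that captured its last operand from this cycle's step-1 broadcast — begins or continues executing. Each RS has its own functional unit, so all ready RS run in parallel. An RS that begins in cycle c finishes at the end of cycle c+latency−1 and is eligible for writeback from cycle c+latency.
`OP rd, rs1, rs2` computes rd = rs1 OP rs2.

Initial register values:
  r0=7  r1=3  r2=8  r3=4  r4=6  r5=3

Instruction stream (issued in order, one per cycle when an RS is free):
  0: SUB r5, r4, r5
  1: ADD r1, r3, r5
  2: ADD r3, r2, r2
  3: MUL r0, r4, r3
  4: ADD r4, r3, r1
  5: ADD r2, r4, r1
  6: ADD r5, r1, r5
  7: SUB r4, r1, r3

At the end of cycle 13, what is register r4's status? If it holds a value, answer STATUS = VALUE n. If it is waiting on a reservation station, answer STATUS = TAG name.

STATUS = VALUE 23

  c1: issue SUB r5<-Add1  regs: r0:7,r1:3,r2:8,r3:4,r4:6,r5:Add1
  c2: issue ADD r1<-Add2  regs: r0:7,r1:Add2,r2:8,r3:4,r4:6,r5:Add1
  c3: stall  regs: r0:7,r1:Add2,r2:8,r3:4,r4:6,r5:Add1
  c4: CDB Add1=3; issue ADD r3<-Add1  regs: r0:7,r1:Add2,r2:8,r3:Add1,r4:6,r5:3
  c5: issue MUL r0<-Mul1  regs: r0:Mul1,r1:Add2,r2:8,r3:Add1,r4:6,r5:3
  c6: stall  regs: r0:Mul1,r1:Add2,r2:8,r3:Add1,r4:6,r5:3
  c7: CDB Add1=16; issue ADD r4<-Add1  regs: r0:Mul1,r1:Add2,r2:8,r3:16,r4:Add1,r5:3
  c8: CDB Add2=7; issue ADD r2<-Add2  regs: r0:Mul1,r1:7,r2:Add2,r3:16,r4:Add1,r5:3
  c9: stall  regs: r0:Mul1,r1:7,r2:Add2,r3:16,r4:Add1,r5:3
  c10: stall  regs: r0:Mul1,r1:7,r2:Add2,r3:16,r4:Add1,r5:3
  c11: CDB Add1=23; issue ADD r5<-Add1  regs: r0:Mul1,r1:7,r2:Add2,r3:16,r4:23,r5:Add1
  c12: CDB Mul1=96; stall  regs: r0:96,r1:7,r2:Add2,r3:16,r4:23,r5:Add1
  c13: stall  regs: r0:96,r1:7,r2:Add2,r3:16,r4:23,r5:Add1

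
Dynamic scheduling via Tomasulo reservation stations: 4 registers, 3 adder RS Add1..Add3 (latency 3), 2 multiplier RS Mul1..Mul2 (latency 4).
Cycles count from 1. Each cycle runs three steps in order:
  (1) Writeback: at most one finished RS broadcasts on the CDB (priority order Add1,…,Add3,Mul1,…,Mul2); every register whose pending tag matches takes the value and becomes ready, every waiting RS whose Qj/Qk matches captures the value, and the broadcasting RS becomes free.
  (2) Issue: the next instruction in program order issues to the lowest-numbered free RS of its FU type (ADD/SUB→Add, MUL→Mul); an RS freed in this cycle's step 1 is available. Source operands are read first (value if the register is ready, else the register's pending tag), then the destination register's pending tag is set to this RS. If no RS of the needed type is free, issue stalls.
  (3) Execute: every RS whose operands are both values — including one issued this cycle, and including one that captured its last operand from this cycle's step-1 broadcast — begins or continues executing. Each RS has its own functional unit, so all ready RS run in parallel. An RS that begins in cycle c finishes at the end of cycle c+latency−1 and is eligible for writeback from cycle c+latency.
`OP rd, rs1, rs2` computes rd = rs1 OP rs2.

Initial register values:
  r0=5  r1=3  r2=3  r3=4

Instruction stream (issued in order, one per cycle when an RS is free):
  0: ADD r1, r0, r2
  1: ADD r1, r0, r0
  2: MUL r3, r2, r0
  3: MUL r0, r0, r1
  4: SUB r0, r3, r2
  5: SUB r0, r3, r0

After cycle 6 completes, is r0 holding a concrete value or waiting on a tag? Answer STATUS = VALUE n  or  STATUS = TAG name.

STATUS = TAG Add2

cycle 1: issue ADD r1<-Add1 // r0:5,r1:Add1,r2:3,r3:4
cycle 2: issue ADD r1<-Add2 // r0:5,r1:Add2,r2:3,r3:4
cycle 3: issue MUL r3<-Mul1 // r0:5,r1:Add2,r2:3,r3:Mul1
cycle 4: CDB Add1=8; issue MUL r0<-Mul2 // r0:Mul2,r1:Add2,r2:3,r3:Mul1
cycle 5: CDB Add2=10; issue SUB r0<-Add1 // r0:Add1,r1:10,r2:3,r3:Mul1
cycle 6: issue SUB r0<-Add2 // r0:Add2,r1:10,r2:3,r3:Mul1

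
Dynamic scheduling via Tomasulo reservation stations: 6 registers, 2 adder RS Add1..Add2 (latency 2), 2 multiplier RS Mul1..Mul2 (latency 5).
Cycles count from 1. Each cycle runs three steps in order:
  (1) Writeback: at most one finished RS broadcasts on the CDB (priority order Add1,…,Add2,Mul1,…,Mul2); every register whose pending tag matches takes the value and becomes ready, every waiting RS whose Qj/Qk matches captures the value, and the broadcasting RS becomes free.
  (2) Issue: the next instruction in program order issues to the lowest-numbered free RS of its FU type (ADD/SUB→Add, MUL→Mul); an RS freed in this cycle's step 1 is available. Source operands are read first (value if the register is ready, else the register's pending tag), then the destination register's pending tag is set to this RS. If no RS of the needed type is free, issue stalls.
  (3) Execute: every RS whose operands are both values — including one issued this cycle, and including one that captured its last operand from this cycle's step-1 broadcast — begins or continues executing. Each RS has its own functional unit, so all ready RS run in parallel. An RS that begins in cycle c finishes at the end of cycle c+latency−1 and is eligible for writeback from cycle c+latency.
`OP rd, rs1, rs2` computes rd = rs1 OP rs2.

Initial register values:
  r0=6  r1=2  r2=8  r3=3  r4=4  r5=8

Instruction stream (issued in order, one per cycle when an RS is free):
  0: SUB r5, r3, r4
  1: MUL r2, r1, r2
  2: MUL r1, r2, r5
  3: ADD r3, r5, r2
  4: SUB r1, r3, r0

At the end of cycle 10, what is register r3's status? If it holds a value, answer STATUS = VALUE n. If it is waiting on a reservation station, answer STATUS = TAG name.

c1: issue SUB r5<-Add1 | r0:6,r1:2,r2:8,r3:3,r4:4,r5:Add1
c2: issue MUL r2<-Mul1 | r0:6,r1:2,r2:Mul1,r3:3,r4:4,r5:Add1
c3: CDB Add1=-1; issue MUL r1<-Mul2 | r0:6,r1:Mul2,r2:Mul1,r3:3,r4:4,r5:-1
c4: issue ADD r3<-Add1 | r0:6,r1:Mul2,r2:Mul1,r3:Add1,r4:4,r5:-1
c5: issue SUB r1<-Add2 | r0:6,r1:Add2,r2:Mul1,r3:Add1,r4:4,r5:-1
c6: - | r0:6,r1:Add2,r2:Mul1,r3:Add1,r4:4,r5:-1
c7: CDB Mul1=16 | r0:6,r1:Add2,r2:16,r3:Add1,r4:4,r5:-1
c8: - | r0:6,r1:Add2,r2:16,r3:Add1,r4:4,r5:-1
c9: CDB Add1=15 | r0:6,r1:Add2,r2:16,r3:15,r4:4,r5:-1
c10: - | r0:6,r1:Add2,r2:16,r3:15,r4:4,r5:-1

STATUS = VALUE 15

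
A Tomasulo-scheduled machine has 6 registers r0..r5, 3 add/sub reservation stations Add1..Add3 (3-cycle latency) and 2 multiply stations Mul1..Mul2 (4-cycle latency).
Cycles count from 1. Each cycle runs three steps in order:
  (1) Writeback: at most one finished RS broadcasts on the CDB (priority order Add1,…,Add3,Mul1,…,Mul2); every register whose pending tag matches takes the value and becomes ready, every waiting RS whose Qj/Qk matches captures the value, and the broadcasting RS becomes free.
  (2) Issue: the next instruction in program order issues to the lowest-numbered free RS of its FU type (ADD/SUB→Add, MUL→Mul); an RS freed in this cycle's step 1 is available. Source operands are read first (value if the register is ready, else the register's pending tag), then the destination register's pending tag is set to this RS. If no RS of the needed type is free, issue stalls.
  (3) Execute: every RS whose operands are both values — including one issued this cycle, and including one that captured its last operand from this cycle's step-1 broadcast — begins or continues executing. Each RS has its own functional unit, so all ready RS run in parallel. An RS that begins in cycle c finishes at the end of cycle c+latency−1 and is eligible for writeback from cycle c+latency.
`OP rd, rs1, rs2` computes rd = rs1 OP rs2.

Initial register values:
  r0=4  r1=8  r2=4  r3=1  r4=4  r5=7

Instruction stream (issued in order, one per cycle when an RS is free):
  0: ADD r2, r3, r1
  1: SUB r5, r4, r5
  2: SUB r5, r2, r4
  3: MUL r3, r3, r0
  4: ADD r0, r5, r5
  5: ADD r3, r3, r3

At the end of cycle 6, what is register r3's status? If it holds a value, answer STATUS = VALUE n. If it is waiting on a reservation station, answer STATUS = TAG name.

STATUS = TAG Add2

cycle 1: issue ADD r2<-Add1 // r0:4,r1:8,r2:Add1,r3:1,r4:4,r5:7
cycle 2: issue SUB r5<-Add2 // r0:4,r1:8,r2:Add1,r3:1,r4:4,r5:Add2
cycle 3: issue SUB r5<-Add3 // r0:4,r1:8,r2:Add1,r3:1,r4:4,r5:Add3
cycle 4: CDB Add1=9; issue MUL r3<-Mul1 // r0:4,r1:8,r2:9,r3:Mul1,r4:4,r5:Add3
cycle 5: CDB Add2=-3; issue ADD r0<-Add1 // r0:Add1,r1:8,r2:9,r3:Mul1,r4:4,r5:Add3
cycle 6: issue ADD r3<-Add2 // r0:Add1,r1:8,r2:9,r3:Add2,r4:4,r5:Add3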